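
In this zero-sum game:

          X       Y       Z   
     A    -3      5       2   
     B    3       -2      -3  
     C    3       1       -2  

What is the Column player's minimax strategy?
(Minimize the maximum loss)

Column should play Z, value = 2

Work:
Column player minimizes Row's maximum payoff:
Column X: max payoff to Row = 3
Column Y: max payoff to Row = 5
Column Z: max payoff to Row = 2
Minimum is 2, achieved by column Z.
Minimax strategy: Z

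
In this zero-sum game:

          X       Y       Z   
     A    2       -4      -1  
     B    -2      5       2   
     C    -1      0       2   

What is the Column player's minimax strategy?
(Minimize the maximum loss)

Column should play X or Z (all achieve the minimum), value = 2

Work:
Column player minimizes Row's maximum payoff:
Column X: max payoff to Row = 2
Column Y: max payoff to Row = 5
Column Z: max payoff to Row = 2
Minimum is 2, achieved by columns X, Z (tied).
Each of X or Z is a minimax strategy.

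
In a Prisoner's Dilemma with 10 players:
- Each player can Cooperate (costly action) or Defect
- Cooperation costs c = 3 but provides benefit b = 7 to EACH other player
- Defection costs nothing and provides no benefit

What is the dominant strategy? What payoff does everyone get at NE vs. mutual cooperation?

Dominant: Defect; NE payoff = 0; Coop payoff = 60

Work:
Defect dominates (saves cost c = 3, benefit to others is external)
NE: All defect → everyone gets 0
If all cooperate: each receives (9)×7 - 3 = 60
Social dilemma: 60 > 0 but NE gives 0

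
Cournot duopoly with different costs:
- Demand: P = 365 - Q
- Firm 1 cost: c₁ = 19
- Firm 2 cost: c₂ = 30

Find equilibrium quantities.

q₁* = 119.0, q₂* = 108.0

Work:
Reaction: q₁ = (365 - 19 - q₂)/2
Reaction: q₂ = (365 - 30 - q₁)/2
Solve simultaneously:
q₁* = (365 - 2×19 + 30)/3 = 119.0
q₂* = (365 - 2×30 + 19)/3 = 108.0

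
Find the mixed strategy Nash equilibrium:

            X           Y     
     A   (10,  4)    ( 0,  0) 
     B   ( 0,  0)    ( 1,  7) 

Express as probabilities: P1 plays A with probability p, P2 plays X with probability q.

p = 0.6364, q = 0.0909

Work:
Find probabilities that make opponent indifferent:
P2 chooses q to make P1 indifferent between A and B
P1 chooses p to make P2 indifferent between X and Y
Mixed NE: P1 plays (A: 0.6364, B: 0.3636), P2 plays (X: 0.0909, Y: 0.9091)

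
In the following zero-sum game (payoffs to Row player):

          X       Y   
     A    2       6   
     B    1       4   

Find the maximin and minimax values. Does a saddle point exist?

Maximin = 2, Minimax = 2, Saddle: True

Work:
Row minimums: [2, 1] → maximin = 2
Column maximums: [2, 6] → minimax = 2
Saddle point exists! Game value = 2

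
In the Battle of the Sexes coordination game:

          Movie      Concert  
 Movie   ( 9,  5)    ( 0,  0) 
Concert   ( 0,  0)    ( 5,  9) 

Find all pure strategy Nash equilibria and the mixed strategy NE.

Pure NE: (Movie, Movie) and (Concert, Concert); Mixed NE: p = 0.6429, q = 0.3571

Work:
Check pure NE:
(Movie, Movie): (9, 5) - no unilateral deviation beneficial
(Concert, Concert): (5, 9) - no unilateral deviation beneficial
Mixed NE: P1 plays Movie with p = 0.6429, P2 plays Movie with q = 0.3571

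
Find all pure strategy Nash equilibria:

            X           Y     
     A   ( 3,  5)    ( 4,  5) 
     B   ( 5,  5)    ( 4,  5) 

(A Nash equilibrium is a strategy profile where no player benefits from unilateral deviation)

Nash equilibrium: (A, Y), (B, X), (B, Y)

Work:
Best responses:
  P1 vs X: payoffs [3, 5] → best response B (payoff 5)
  P1 vs Y: payoffs [4, 4] → best response A/B (payoff 4)
  P2 vs A: payoffs [5, 5] → best response X/Y (payoff 5)
  P2 vs B: payoffs [5, 5] → best response X/Y (payoff 5)
Mutual best responses: (A,Y), (B,X), (B,Y) → Nash equilibria.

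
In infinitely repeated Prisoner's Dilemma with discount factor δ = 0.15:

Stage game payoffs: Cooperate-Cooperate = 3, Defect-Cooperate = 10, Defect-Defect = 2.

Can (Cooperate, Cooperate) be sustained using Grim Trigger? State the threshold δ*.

δ* = 0.875; since δ = 0.15 < 0.875, cooperation cannot be sustained

Work:
For Grim Trigger:
Cooperate forever: 3/(1-δ)
Defect then punished: 10 + 2·δ/(1-δ)
Need: 3/(1-δ) ≥ 10 + 2·δ/(1-δ)
Solving: δ ≥ (T-R)/(T-P) = (10-3)/(10-2) = 0.875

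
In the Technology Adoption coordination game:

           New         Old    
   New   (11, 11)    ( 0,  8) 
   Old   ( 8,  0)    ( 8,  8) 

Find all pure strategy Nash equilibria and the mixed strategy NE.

Pure NE: (New, New) and (Old, Old); Mixed NE: p = 0.7273, q = 0.7273

Work:
Check pure NE:
(New, New): (11, 11) - no unilateral deviation beneficial
(Old, Old): (8, 8) - no unilateral deviation beneficial
Mixed NE: P1 plays New with p = 0.7273, P2 plays New with q = 0.7273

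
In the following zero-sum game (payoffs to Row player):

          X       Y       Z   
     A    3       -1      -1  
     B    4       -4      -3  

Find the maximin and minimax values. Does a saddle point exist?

Maximin = -1, Minimax = -1, Saddle: True

Work:
Row minimums: [-1, -4] → maximin = -1
Column maximums: [4, -1, -1] → minimax = -1
Saddle point exists! Game value = -1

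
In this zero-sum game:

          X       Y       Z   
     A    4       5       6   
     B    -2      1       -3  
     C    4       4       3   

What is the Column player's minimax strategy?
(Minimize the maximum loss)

Column should play X, value = 4

Work:
Column player minimizes Row's maximum payoff:
Column X: max payoff to Row = 4
Column Y: max payoff to Row = 5
Column Z: max payoff to Row = 6
Minimum is 4, achieved by column X.
Minimax strategy: X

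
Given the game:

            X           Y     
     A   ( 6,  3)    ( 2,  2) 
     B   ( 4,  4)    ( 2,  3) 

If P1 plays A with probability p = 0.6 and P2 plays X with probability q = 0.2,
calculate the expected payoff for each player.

E[P1] = 2.64, E[P2] = 2.6

Work:
E[P1] = p·q·π₁(A,X) + p·(1-q)·π₁(A,Y) + (1-p)·q·π₁(B,X) + (1-p)·(1-q)·π₁(B,Y)
= 0.6·0.2·6 + 0.6·0.8·2 + 0.4·0.2·4 + 0.4·0.8·2
= 2.64

E[P2] = 2.6 (similar calculation)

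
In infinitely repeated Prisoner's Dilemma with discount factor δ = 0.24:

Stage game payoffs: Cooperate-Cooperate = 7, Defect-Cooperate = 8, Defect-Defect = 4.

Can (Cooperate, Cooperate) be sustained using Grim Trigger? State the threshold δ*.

δ* = 0.25; since δ = 0.24 < 0.25, cooperation cannot be sustained

Work:
For Grim Trigger:
Cooperate forever: 7/(1-δ)
Defect then punished: 8 + 4·δ/(1-δ)
Need: 7/(1-δ) ≥ 8 + 4·δ/(1-δ)
Solving: δ ≥ (T-R)/(T-P) = (8-7)/(8-4) = 0.25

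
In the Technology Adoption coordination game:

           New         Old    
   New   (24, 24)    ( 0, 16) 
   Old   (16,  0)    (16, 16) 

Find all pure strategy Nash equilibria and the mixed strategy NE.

Pure NE: (New, New) and (Old, Old); Mixed NE: p = 0.6667, q = 0.6667

Work:
Check pure NE:
(New, New): (24, 24) - no unilateral deviation beneficial
(Old, Old): (16, 16) - no unilateral deviation beneficial
Mixed NE: P1 plays New with p = 0.6667, P2 plays New with q = 0.6667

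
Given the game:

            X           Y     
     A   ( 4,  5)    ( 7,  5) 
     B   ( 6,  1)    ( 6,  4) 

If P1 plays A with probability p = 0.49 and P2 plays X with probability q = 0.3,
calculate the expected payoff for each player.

E[P1] = 6.049, E[P2] = 4.031

Work:
E[P1] = p·q·π₁(A,X) + p·(1-q)·π₁(A,Y) + (1-p)·q·π₁(B,X) + (1-p)·(1-q)·π₁(B,Y)
= 0.49·0.3·4 + 0.49·0.7·7 + 0.51·0.3·6 + 0.51·0.7·6
= 6.049

E[P2] = 4.031 (similar calculation)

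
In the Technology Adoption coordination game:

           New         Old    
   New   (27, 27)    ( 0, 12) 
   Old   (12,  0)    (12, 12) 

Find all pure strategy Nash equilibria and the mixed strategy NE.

Pure NE: (New, New) and (Old, Old); Mixed NE: p = 0.4444, q = 0.4444

Work:
Check pure NE:
(New, New): (27, 27) - no unilateral deviation beneficial
(Old, Old): (12, 12) - no unilateral deviation beneficial
Mixed NE: P1 plays New with p = 0.4444, P2 plays New with q = 0.4444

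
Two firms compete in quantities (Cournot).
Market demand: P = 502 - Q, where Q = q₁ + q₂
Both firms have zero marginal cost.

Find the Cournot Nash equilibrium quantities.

q₁* = q₂* = 167.33; P* = 167.33

Work:
Profit: π_i = P·q_i = (a - q_i - q_j)·q_i
FOC: ∂π_i/∂q_i = a - 2q_i - q_j = 0
Reaction function: q_i = (502 - q_j)/2
Symmetry: q* = 502/3 = 167.33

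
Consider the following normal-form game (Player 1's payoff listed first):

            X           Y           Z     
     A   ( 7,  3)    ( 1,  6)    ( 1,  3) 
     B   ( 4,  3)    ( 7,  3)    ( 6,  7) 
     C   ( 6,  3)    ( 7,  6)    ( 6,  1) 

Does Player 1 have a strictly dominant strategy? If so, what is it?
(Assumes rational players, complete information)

No strictly dominant strategy exists for Player 1

Work:
A strategy strictly dominates another if it gives a strictly higher payoff against every opponent action. Compare each pair of P1's strategies column-by-column:
  A vs B: [7 vs 4, 1 vs 7, 1 vs 6] → A does not strictly dominate B (column Y: 1 ≤ 7)
  A vs C: [7 vs 6, 1 vs 7, 1 vs 6] → A does not strictly dominate C (column Y: 1 ≤ 7)
  B vs A: [4 vs 7, 7 vs 1, 6 vs 1] → B does not strictly dominate A (column X: 4 ≤ 7)
  B vs C: [4 vs 6, 7 vs 7, 6 vs 6] → B does not strictly dominate C (column X: 4 ≤ 6)
  C vs A: [6 vs 7, 7 vs 1, 6 vs 1] → C does not strictly dominate A (column X: 6 ≤ 7)
  C vs B: [6 vs 4, 7 vs 7, 6 vs 6] → C does not strictly dominate B (column Y: 7 ≤ 7)
No single strategy strictly dominates all others → no strictly dominant strategy.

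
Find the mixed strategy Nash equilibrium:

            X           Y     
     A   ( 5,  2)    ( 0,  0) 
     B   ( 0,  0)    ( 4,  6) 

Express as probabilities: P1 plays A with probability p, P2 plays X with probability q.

p = 0.75, q = 0.4444

Work:
Find probabilities that make opponent indifferent:
P2 chooses q to make P1 indifferent between A and B
P1 chooses p to make P2 indifferent between X and Y
Mixed NE: P1 plays (A: 0.75, B: 0.25), P2 plays (X: 0.4444, Y: 0.5556)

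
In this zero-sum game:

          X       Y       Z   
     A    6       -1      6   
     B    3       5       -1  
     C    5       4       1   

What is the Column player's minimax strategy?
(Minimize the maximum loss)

Column should play Y, value = 5

Work:
Column player minimizes Row's maximum payoff:
Column X: max payoff to Row = 6
Column Y: max payoff to Row = 5
Column Z: max payoff to Row = 6
Minimum is 5, achieved by column Y.
Minimax strategy: Y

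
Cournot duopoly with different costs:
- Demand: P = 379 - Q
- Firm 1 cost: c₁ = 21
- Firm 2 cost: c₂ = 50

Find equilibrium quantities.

q₁* = 129.0, q₂* = 100.0

Work:
Reaction: q₁ = (379 - 21 - q₂)/2
Reaction: q₂ = (379 - 50 - q₁)/2
Solve simultaneously:
q₁* = (379 - 2×21 + 50)/3 = 129.0
q₂* = (379 - 2×50 + 21)/3 = 100.0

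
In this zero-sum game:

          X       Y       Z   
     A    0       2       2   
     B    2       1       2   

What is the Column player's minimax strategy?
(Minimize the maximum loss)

Column should play X or Y or Z (all achieve the minimum), value = 2

Work:
Column player minimizes Row's maximum payoff:
Column X: max payoff to Row = 2
Column Y: max payoff to Row = 2
Column Z: max payoff to Row = 2
Minimum is 2, achieved by columns X, Y, Z (tied).
Each of X or Y or Z is a minimax strategy.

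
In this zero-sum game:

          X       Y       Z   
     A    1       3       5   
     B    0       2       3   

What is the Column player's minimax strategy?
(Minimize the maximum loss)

Column should play X, value = 1

Work:
Column player minimizes Row's maximum payoff:
Column X: max payoff to Row = 1
Column Y: max payoff to Row = 3
Column Z: max payoff to Row = 5
Minimum is 1, achieved by column X.
Minimax strategy: X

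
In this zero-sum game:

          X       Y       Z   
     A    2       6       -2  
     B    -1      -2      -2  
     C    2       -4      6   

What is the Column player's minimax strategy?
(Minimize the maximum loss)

Column should play X, value = 2

Work:
Column player minimizes Row's maximum payoff:
Column X: max payoff to Row = 2
Column Y: max payoff to Row = 6
Column Z: max payoff to Row = 6
Minimum is 2, achieved by column X.
Minimax strategy: X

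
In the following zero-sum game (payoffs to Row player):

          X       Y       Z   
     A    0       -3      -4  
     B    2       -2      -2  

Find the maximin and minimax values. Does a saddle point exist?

Maximin = -2, Minimax = -2, Saddle: True

Work:
Row minimums: [-4, -2] → maximin = -2
Column maximums: [2, -2, -2] → minimax = -2
Saddle point exists! Game value = -2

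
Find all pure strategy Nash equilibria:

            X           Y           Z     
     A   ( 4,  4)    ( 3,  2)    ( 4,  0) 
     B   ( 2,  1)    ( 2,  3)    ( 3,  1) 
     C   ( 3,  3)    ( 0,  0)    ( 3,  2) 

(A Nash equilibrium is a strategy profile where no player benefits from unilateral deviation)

Nash equilibrium: (A, X)

Work:
Best responses:
  P1 vs X: payoffs [4, 2, 3] → best response A (payoff 4)
  P1 vs Y: payoffs [3, 2, 0] → best response A (payoff 3)
  P1 vs Z: payoffs [4, 3, 3] → best response A (payoff 4)
  P2 vs A: payoffs [4, 2, 0] → best response X (payoff 4)
  P2 vs B: payoffs [1, 3, 1] → best response Y (payoff 3)
  P2 vs C: payoffs [3, 0, 2] → best response X (payoff 3)
Mutual best responses: (A,X) → Nash equilibria.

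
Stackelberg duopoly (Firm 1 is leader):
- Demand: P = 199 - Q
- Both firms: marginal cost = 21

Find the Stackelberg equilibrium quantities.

q₁* (leader) = 89.0, q₂* (follower) = 44.5

Work:
Follower's reaction: q₂ = (a - c - q₁)/2
Leader substitutes: π₁ = q₁·(a - q₁ - (a-c-q₁)/2 - c)
FOC: q₁* = (199 - 21)/2 = 89.00
Then: q₂* = (199 - 21 - 89.0)/2 = 44.50
Leader has first-mover advantage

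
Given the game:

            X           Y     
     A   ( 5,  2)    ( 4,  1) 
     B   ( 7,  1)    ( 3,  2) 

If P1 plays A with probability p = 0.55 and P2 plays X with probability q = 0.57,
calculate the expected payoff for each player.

E[P1] = 4.8895, E[P2] = 1.507

Work:
E[P1] = p·q·π₁(A,X) + p·(1-q)·π₁(A,Y) + (1-p)·q·π₁(B,X) + (1-p)·(1-q)·π₁(B,Y)
= 0.55·0.57·5 + 0.55·0.43·4 + 0.45·0.57·7 + 0.45·0.43·3
= 4.8895

E[P2] = 1.507 (similar calculation)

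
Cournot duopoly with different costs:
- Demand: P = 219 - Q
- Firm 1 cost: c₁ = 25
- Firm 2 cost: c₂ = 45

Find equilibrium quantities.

q₁* = 71.33, q₂* = 51.33

Work:
Reaction: q₁ = (219 - 25 - q₂)/2
Reaction: q₂ = (219 - 45 - q₁)/2
Solve simultaneously:
q₁* = (219 - 2×25 + 45)/3 = 71.33
q₂* = (219 - 2×45 + 25)/3 = 51.33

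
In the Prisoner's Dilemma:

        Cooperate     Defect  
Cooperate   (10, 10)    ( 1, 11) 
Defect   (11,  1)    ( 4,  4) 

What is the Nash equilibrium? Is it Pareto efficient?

(Defect, Defect) is NE; not Pareto efficient

Work:
Defect dominates Cooperate for both players:
If P2 cooperates: Defect (11) > Cooperate (10)
If P2 defects: Defect (4) > Cooperate (1)
NE: (Defect, Defect) with payoff (4, 4)
But (Cooperate, Cooperate) = (10, 10) Pareto dominates (4, 4)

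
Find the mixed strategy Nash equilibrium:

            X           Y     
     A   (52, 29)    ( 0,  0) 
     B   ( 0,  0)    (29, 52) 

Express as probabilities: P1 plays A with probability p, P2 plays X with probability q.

p = 0.642, q = 0.358

Work:
Find probabilities that make opponent indifferent:
P2 chooses q to make P1 indifferent between A and B
P1 chooses p to make P2 indifferent between X and Y
Mixed NE: P1 plays (A: 0.642, B: 0.358), P2 plays (X: 0.358, Y: 0.642)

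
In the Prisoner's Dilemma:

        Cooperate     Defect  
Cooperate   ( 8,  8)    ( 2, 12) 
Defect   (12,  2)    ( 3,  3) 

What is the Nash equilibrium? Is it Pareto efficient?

(Defect, Defect) is NE; not Pareto efficient

Work:
Defect dominates Cooperate for both players:
If P2 cooperates: Defect (12) > Cooperate (8)
If P2 defects: Defect (3) > Cooperate (2)
NE: (Defect, Defect) with payoff (3, 3)
But (Cooperate, Cooperate) = (8, 8) Pareto dominates (3, 3)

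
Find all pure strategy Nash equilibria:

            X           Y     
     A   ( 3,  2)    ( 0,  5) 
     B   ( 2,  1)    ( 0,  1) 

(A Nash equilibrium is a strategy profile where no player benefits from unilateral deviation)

Nash equilibrium: (A, Y), (B, Y)

Work:
Best responses:
  P1 vs X: payoffs [3, 2] → best response A (payoff 3)
  P1 vs Y: payoffs [0, 0] → best response A/B (payoff 0)
  P2 vs A: payoffs [2, 5] → best response Y (payoff 5)
  P2 vs B: payoffs [1, 1] → best response X/Y (payoff 1)
Mutual best responses: (A,Y), (B,Y) → Nash equilibria.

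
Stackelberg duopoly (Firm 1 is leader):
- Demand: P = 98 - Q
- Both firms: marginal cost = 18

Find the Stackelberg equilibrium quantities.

q₁* (leader) = 40.0, q₂* (follower) = 20.0

Work:
Follower's reaction: q₂ = (a - c - q₁)/2
Leader substitutes: π₁ = q₁·(a - q₁ - (a-c-q₁)/2 - c)
FOC: q₁* = (98 - 18)/2 = 40.00
Then: q₂* = (98 - 18 - 40.0)/2 = 20.00
Leader has first-mover advantage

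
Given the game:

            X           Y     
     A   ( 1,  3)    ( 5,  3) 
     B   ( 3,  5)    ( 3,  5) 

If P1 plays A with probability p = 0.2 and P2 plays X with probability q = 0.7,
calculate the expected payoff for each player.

E[P1] = 2.84, E[P2] = 4.6

Work:
E[P1] = p·q·π₁(A,X) + p·(1-q)·π₁(A,Y) + (1-p)·q·π₁(B,X) + (1-p)·(1-q)·π₁(B,Y)
= 0.2·0.7·1 + 0.2·0.3·5 + 0.8·0.7·3 + 0.8·0.3·3
= 2.84

E[P2] = 4.6 (similar calculation)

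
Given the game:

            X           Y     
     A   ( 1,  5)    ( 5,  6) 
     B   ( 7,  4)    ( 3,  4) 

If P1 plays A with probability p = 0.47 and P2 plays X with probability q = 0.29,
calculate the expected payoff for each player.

E[P1] = 4.0096, E[P2] = 4.8037

Work:
E[P1] = p·q·π₁(A,X) + p·(1-q)·π₁(A,Y) + (1-p)·q·π₁(B,X) + (1-p)·(1-q)·π₁(B,Y)
= 0.47·0.29·1 + 0.47·0.71·5 + 0.53·0.29·7 + 0.53·0.71·3
= 4.0096

E[P2] = 4.8037 (similar calculation)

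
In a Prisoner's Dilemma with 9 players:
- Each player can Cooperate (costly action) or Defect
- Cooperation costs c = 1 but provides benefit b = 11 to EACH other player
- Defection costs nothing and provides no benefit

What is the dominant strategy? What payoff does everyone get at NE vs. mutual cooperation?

Dominant: Defect; NE payoff = 0; Coop payoff = 87

Work:
Defect dominates (saves cost c = 1, benefit to others is external)
NE: All defect → everyone gets 0
If all cooperate: each receives (8)×11 - 1 = 87
Social dilemma: 87 > 0 but NE gives 0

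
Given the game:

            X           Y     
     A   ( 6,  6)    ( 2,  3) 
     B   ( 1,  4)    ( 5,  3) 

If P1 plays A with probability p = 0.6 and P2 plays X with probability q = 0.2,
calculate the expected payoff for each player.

E[P1] = 3.36, E[P2] = 3.44

Work:
E[P1] = p·q·π₁(A,X) + p·(1-q)·π₁(A,Y) + (1-p)·q·π₁(B,X) + (1-p)·(1-q)·π₁(B,Y)
= 0.6·0.2·6 + 0.6·0.8·2 + 0.4·0.2·1 + 0.4·0.8·5
= 3.36

E[P2] = 3.44 (similar calculation)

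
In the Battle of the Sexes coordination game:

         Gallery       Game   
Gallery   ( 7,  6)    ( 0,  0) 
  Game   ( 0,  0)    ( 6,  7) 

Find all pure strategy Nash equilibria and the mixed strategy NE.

Pure NE: (Gallery, Gallery) and (Game, Game); Mixed NE: p = 0.5385, q = 0.4615

Work:
Check pure NE:
(Gallery, Gallery): (7, 6) - no unilateral deviation beneficial
(Game, Game): (6, 7) - no unilateral deviation beneficial
Mixed NE: P1 plays Gallery with p = 0.5385, P2 plays Gallery with q = 0.4615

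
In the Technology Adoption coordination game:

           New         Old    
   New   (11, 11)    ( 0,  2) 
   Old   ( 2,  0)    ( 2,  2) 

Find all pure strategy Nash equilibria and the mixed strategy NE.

Pure NE: (New, New) and (Old, Old); Mixed NE: p = 0.1818, q = 0.1818

Work:
Check pure NE:
(New, New): (11, 11) - no unilateral deviation beneficial
(Old, Old): (2, 2) - no unilateral deviation beneficial
Mixed NE: P1 plays New with p = 0.1818, P2 plays New with q = 0.1818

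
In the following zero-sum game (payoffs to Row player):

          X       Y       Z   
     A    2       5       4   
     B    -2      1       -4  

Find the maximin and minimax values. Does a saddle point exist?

Maximin = 2, Minimax = 2, Saddle: True

Work:
Row minimums: [2, -4] → maximin = 2
Column maximums: [2, 5, 4] → minimax = 2
Saddle point exists! Game value = 2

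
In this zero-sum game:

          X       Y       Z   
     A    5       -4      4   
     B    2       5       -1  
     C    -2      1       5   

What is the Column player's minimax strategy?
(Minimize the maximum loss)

Column should play X or Y or Z (all achieve the minimum), value = 5

Work:
Column player minimizes Row's maximum payoff:
Column X: max payoff to Row = 5
Column Y: max payoff to Row = 5
Column Z: max payoff to Row = 5
Minimum is 5, achieved by columns X, Y, Z (tied).
Each of X or Y or Z is a minimax strategy.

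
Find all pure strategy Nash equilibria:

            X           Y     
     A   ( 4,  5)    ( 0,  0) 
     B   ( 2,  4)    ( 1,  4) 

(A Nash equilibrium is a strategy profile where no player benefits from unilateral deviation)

Nash equilibrium: (A, X), (B, Y)

Work:
Best responses:
  P1 vs X: payoffs [4, 2] → best response A (payoff 4)
  P1 vs Y: payoffs [0, 1] → best response B (payoff 1)
  P2 vs A: payoffs [5, 0] → best response X (payoff 5)
  P2 vs B: payoffs [4, 4] → best response X/Y (payoff 4)
Mutual best responses: (A,X), (B,Y) → Nash equilibria.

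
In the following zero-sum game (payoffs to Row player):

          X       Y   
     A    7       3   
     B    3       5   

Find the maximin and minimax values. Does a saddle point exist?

Maximin = 3, Minimax = 5, Saddle: False

Work:
Row minimums: [3, 3] → maximin = 3
Column maximums: [7, 5] → minimax = 5
No saddle point (maximin ≠ minimax). Mixed strategy needed.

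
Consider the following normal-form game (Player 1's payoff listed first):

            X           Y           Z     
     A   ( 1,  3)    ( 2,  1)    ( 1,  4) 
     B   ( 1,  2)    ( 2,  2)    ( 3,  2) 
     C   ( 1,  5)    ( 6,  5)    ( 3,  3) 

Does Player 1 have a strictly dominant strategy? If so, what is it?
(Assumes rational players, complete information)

No strictly dominant strategy exists for Player 1

Work:
A strategy strictly dominates another if it gives a strictly higher payoff against every opponent action. Compare each pair of P1's strategies column-by-column:
  A vs B: [1 vs 1, 2 vs 2, 1 vs 3] → A does not strictly dominate B (column X: 1 ≤ 1)
  A vs C: [1 vs 1, 2 vs 6, 1 vs 3] → A does not strictly dominate C (column X: 1 ≤ 1)
  B vs A: [1 vs 1, 2 vs 2, 3 vs 1] → B does not strictly dominate A (column X: 1 ≤ 1)
  B vs C: [1 vs 1, 2 vs 6, 3 vs 3] → B does not strictly dominate C (column X: 1 ≤ 1)
  C vs A: [1 vs 1, 6 vs 2, 3 vs 1] → C does not strictly dominate A (column X: 1 ≤ 1)
  C vs B: [1 vs 1, 6 vs 2, 3 vs 3] → C does not strictly dominate B (column X: 1 ≤ 1)
No single strategy strictly dominates all others → no strictly dominant strategy.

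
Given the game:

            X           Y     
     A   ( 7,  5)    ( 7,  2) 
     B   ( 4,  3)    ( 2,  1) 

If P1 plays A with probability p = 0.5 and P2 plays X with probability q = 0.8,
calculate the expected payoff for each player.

E[P1] = 5.3, E[P2] = 3.5

Work:
E[P1] = p·q·π₁(A,X) + p·(1-q)·π₁(A,Y) + (1-p)·q·π₁(B,X) + (1-p)·(1-q)·π₁(B,Y)
= 0.5·0.8·7 + 0.5·0.2·7 + 0.5·0.8·4 + 0.5·0.2·2
= 5.3

E[P2] = 3.5 (similar calculation)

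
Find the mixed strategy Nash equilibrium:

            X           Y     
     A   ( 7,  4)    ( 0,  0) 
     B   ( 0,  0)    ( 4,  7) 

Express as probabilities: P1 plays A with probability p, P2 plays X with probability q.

p = 0.6364, q = 0.3636

Work:
Find probabilities that make opponent indifferent:
P2 chooses q to make P1 indifferent between A and B
P1 chooses p to make P2 indifferent between X and Y
Mixed NE: P1 plays (A: 0.6364, B: 0.3636), P2 plays (X: 0.3636, Y: 0.6364)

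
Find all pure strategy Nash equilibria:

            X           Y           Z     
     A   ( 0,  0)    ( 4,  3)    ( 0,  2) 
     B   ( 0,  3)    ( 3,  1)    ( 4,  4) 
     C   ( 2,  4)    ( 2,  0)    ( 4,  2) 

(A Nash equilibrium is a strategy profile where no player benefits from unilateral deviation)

Nash equilibrium: (A, Y), (B, Z), (C, X)

Work:
Best responses:
  P1 vs X: payoffs [0, 0, 2] → best response C (payoff 2)
  P1 vs Y: payoffs [4, 3, 2] → best response A (payoff 4)
  P1 vs Z: payoffs [0, 4, 4] → best response B/C (payoff 4)
  P2 vs A: payoffs [0, 3, 2] → best response Y (payoff 3)
  P2 vs B: payoffs [3, 1, 4] → best response Z (payoff 4)
  P2 vs C: payoffs [4, 0, 2] → best response X (payoff 4)
Mutual best responses: (A,Y), (B,Z), (C,X) → Nash equilibria.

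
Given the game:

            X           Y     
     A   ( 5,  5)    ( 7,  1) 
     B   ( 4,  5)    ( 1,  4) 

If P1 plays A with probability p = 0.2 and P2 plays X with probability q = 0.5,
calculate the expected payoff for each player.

E[P1] = 3.2, E[P2] = 4.2

Work:
E[P1] = p·q·π₁(A,X) + p·(1-q)·π₁(A,Y) + (1-p)·q·π₁(B,X) + (1-p)·(1-q)·π₁(B,Y)
= 0.2·0.5·5 + 0.2·0.5·7 + 0.8·0.5·4 + 0.8·0.5·1
= 3.2

E[P2] = 4.2 (similar calculation)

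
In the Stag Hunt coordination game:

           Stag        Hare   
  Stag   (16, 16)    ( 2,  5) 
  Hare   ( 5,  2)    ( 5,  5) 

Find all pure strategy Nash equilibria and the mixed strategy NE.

Pure NE: (Stag, Stag) and (Hare, Hare); Mixed NE: p = 0.2143, q = 0.2143

Work:
Check pure NE:
(Stag, Stag): (16, 16) - no unilateral deviation beneficial
(Hare, Hare): (5, 5) - no unilateral deviation beneficial
Mixed NE: P1 plays Stag with p = 0.2143, P2 plays Stag with q = 0.2143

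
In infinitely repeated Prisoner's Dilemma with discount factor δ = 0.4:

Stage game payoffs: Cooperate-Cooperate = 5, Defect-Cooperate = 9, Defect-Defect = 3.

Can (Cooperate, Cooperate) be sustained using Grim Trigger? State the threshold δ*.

δ* = 0.6667; since δ = 0.4 < 0.6667, cooperation cannot be sustained

Work:
For Grim Trigger:
Cooperate forever: 5/(1-δ)
Defect then punished: 9 + 3·δ/(1-δ)
Need: 5/(1-δ) ≥ 9 + 3·δ/(1-δ)
Solving: δ ≥ (T-R)/(T-P) = (9-5)/(9-3) = 0.6667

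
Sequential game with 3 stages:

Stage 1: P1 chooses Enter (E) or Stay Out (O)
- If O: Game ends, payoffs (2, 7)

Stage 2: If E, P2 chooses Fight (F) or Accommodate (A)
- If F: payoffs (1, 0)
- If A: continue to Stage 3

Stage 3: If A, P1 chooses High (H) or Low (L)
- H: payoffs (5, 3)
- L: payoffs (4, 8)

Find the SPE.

SPE: (E, A, H); Outcome (5, 3)

Work:
Stage 3: P1 chooses H (5 vs 4)
Stage 2: P2: F->0, A->3 (anticipating H). Choose A
Stage 1: P1: O->2, E->5 (anticipating A, H). Choose E
SPE path: E -> A -> H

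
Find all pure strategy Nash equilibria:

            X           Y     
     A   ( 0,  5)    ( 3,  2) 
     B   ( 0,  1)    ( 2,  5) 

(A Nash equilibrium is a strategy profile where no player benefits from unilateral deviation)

Nash equilibrium: (A, X)

Work:
Best responses:
  P1 vs X: payoffs [0, 0] → best response A/B (payoff 0)
  P1 vs Y: payoffs [3, 2] → best response A (payoff 3)
  P2 vs A: payoffs [5, 2] → best response X (payoff 5)
  P2 vs B: payoffs [1, 5] → best response Y (payoff 5)
Mutual best responses: (A,X) → Nash equilibria.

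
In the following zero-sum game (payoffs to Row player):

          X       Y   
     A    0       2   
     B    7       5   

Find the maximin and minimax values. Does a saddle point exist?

Maximin = 5, Minimax = 5, Saddle: True

Work:
Row minimums: [0, 5] → maximin = 5
Column maximums: [7, 5] → minimax = 5
Saddle point exists! Game value = 5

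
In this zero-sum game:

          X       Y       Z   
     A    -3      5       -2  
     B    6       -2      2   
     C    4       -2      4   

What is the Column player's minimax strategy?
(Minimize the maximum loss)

Column should play Z, value = 4

Work:
Column player minimizes Row's maximum payoff:
Column X: max payoff to Row = 6
Column Y: max payoff to Row = 5
Column Z: max payoff to Row = 4
Minimum is 4, achieved by column Z.
Minimax strategy: Z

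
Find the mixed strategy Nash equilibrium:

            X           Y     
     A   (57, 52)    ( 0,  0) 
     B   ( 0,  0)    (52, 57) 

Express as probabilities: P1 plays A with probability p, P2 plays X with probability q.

p = 0.5229, q = 0.4771

Work:
Find probabilities that make opponent indifferent:
P2 chooses q to make P1 indifferent between A and B
P1 chooses p to make P2 indifferent between X and Y
Mixed NE: P1 plays (A: 0.5229, B: 0.4771), P2 plays (X: 0.4771, Y: 0.5229)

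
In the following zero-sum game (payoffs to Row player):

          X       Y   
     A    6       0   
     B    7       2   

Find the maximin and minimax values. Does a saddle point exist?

Maximin = 2, Minimax = 2, Saddle: True

Work:
Row minimums: [0, 2] → maximin = 2
Column maximums: [7, 2] → minimax = 2
Saddle point exists! Game value = 2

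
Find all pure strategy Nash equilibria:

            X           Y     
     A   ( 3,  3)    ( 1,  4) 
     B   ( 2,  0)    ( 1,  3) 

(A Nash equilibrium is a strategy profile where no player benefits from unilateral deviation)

Nash equilibrium: (A, Y), (B, Y)

Work:
Best responses:
  P1 vs X: payoffs [3, 2] → best response A (payoff 3)
  P1 vs Y: payoffs [1, 1] → best response A/B (payoff 1)
  P2 vs A: payoffs [3, 4] → best response Y (payoff 4)
  P2 vs B: payoffs [0, 3] → best response Y (payoff 3)
Mutual best responses: (A,Y), (B,Y) → Nash equilibria.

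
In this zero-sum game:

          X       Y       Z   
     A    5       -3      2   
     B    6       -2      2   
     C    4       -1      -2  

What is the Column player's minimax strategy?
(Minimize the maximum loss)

Column should play Y, value = -1

Work:
Column player minimizes Row's maximum payoff:
Column X: max payoff to Row = 6
Column Y: max payoff to Row = -1
Column Z: max payoff to Row = 2
Minimum is -1, achieved by column Y.
Minimax strategy: Y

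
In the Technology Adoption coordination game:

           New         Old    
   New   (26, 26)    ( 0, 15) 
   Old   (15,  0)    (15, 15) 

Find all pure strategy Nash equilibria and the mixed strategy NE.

Pure NE: (New, New) and (Old, Old); Mixed NE: p = 0.5769, q = 0.5769

Work:
Check pure NE:
(New, New): (26, 26) - no unilateral deviation beneficial
(Old, Old): (15, 15) - no unilateral deviation beneficial
Mixed NE: P1 plays New with p = 0.5769, P2 plays New with q = 0.5769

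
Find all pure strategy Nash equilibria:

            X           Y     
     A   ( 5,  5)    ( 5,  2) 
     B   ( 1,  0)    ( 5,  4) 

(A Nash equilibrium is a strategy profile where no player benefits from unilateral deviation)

Nash equilibrium: (A, X), (B, Y)

Work:
Best responses:
  P1 vs X: payoffs [5, 1] → best response A (payoff 5)
  P1 vs Y: payoffs [5, 5] → best response A/B (payoff 5)
  P2 vs A: payoffs [5, 2] → best response X (payoff 5)
  P2 vs B: payoffs [0, 4] → best response Y (payoff 4)
Mutual best responses: (A,X), (B,Y) → Nash equilibria.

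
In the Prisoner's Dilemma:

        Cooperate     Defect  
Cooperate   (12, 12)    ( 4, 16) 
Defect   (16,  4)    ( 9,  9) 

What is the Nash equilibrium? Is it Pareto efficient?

(Defect, Defect) is NE; not Pareto efficient

Work:
Defect dominates Cooperate for both players:
If P2 cooperates: Defect (16) > Cooperate (12)
If P2 defects: Defect (9) > Cooperate (4)
NE: (Defect, Defect) with payoff (9, 9)
But (Cooperate, Cooperate) = (12, 12) Pareto dominates (9, 9)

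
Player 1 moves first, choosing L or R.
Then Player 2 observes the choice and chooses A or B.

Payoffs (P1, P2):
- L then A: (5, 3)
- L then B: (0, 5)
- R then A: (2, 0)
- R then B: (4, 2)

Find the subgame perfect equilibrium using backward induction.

P1 plays R, P2 plays B after L and B after R; Payoff (4, 2)

Work:
Backward induction:
After L: P2 chooses B → P1 gets 0
After R: P2 chooses B → P1 gets 4
P1 chooses R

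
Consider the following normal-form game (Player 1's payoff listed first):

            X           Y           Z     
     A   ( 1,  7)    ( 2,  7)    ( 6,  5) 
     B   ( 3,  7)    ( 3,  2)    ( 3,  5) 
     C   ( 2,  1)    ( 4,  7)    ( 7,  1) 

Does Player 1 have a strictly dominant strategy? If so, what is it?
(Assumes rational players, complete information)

No strictly dominant strategy exists for Player 1

Work:
A strategy strictly dominates another if it gives a strictly higher payoff against every opponent action. Compare each pair of P1's strategies column-by-column:
  A vs B: [1 vs 3, 2 vs 3, 6 vs 3] → A does not strictly dominate B (column X: 1 ≤ 3)
  A vs C: [1 vs 2, 2 vs 4, 6 vs 7] → A does not strictly dominate C (column X: 1 ≤ 2)
  B vs A: [3 vs 1, 3 vs 2, 3 vs 6] → B does not strictly dominate A (column Z: 3 ≤ 6)
  B vs C: [3 vs 2, 3 vs 4, 3 vs 7] → B does not strictly dominate C (column Y: 3 ≤ 4)
  C vs A: [2 vs 1, 4 vs 2, 7 vs 6] → C strictly dominates A
  C vs B: [2 vs 3, 4 vs 3, 7 vs 3] → C does not strictly dominate B (column X: 2 ≤ 3)
No single strategy strictly dominates all others → no strictly dominant strategy.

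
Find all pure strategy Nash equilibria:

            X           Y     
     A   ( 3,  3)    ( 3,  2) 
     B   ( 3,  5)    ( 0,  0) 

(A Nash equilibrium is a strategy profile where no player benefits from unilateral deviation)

Nash equilibrium: (A, X), (B, X)

Work:
Best responses:
  P1 vs X: payoffs [3, 3] → best response A/B (payoff 3)
  P1 vs Y: payoffs [3, 0] → best response A (payoff 3)
  P2 vs A: payoffs [3, 2] → best response X (payoff 3)
  P2 vs B: payoffs [5, 0] → best response X (payoff 5)
Mutual best responses: (A,X), (B,X) → Nash equilibria.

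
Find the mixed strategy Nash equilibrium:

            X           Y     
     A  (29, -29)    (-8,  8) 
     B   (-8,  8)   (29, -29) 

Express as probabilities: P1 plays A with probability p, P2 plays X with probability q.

p = 0.5, q = 0.5

Work:
Find probabilities that make opponent indifferent:
P2 chooses q to make P1 indifferent between A and B
P1 chooses p to make P2 indifferent between X and Y
Mixed NE: P1 plays (A: 0.5, B: 0.5), P2 plays (X: 0.5, Y: 0.5)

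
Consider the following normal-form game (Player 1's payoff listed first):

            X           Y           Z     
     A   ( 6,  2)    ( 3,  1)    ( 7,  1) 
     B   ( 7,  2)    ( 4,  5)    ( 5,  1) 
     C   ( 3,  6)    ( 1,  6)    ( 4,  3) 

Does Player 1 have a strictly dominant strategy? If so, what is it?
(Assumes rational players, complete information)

No strictly dominant strategy exists for Player 1

Work:
A strategy strictly dominates another if it gives a strictly higher payoff against every opponent action. Compare each pair of P1's strategies column-by-column:
  A vs B: [6 vs 7, 3 vs 4, 7 vs 5] → A does not strictly dominate B (column X: 6 ≤ 7)
  A vs C: [6 vs 3, 3 vs 1, 7 vs 4] → A strictly dominates C
  B vs A: [7 vs 6, 4 vs 3, 5 vs 7] → B does not strictly dominate A (column Z: 5 ≤ 7)
  B vs C: [7 vs 3, 4 vs 1, 5 vs 4] → B strictly dominates C
  C vs A: [3 vs 6, 1 vs 3, 4 vs 7] → C does not strictly dominate A (column X: 3 ≤ 6)
  C vs B: [3 vs 7, 1 vs 4, 4 vs 5] → C does not strictly dominate B (column X: 3 ≤ 7)
No single strategy strictly dominates all others → no strictly dominant strategy.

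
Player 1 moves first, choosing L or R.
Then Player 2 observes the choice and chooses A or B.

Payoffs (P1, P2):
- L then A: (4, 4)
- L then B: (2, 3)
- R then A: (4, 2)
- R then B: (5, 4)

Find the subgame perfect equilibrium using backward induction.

P1 plays R, P2 plays A after L and B after R; Payoff (5, 4)

Work:
Backward induction:
After L: P2 chooses A → P1 gets 4
After R: P2 chooses B → P1 gets 5
P1 chooses R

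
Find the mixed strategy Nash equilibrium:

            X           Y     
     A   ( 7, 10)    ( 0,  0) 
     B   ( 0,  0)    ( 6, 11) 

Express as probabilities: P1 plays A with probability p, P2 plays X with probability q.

p = 0.5238, q = 0.4615

Work:
Find probabilities that make opponent indifferent:
P2 chooses q to make P1 indifferent between A and B
P1 chooses p to make P2 indifferent between X and Y
Mixed NE: P1 plays (A: 0.5238, B: 0.4762), P2 plays (X: 0.4615, Y: 0.5385)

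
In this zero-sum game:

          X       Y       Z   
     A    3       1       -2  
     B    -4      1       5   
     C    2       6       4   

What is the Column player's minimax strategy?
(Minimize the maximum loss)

Column should play X, value = 3

Work:
Column player minimizes Row's maximum payoff:
Column X: max payoff to Row = 3
Column Y: max payoff to Row = 6
Column Z: max payoff to Row = 5
Minimum is 3, achieved by column X.
Minimax strategy: X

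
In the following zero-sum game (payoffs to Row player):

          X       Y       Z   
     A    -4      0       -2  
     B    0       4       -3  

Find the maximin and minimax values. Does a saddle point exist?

Maximin = -3, Minimax = -2, Saddle: False

Work:
Row minimums: [-4, -3] → maximin = -3
Column maximums: [0, 4, -2] → minimax = -2
No saddle point (maximin ≠ minimax). Mixed strategy needed.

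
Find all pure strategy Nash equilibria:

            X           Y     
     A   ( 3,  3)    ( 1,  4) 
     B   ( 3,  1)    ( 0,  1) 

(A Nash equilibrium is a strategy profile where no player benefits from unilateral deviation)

Nash equilibrium: (A, Y), (B, X)

Work:
Best responses:
  P1 vs X: payoffs [3, 3] → best response A/B (payoff 3)
  P1 vs Y: payoffs [1, 0] → best response A (payoff 1)
  P2 vs A: payoffs [3, 4] → best response Y (payoff 4)
  P2 vs B: payoffs [1, 1] → best response X/Y (payoff 1)
Mutual best responses: (A,Y), (B,X) → Nash equilibria.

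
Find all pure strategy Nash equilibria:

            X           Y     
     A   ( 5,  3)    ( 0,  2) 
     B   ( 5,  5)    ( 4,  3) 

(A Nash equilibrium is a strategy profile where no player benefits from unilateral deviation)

Nash equilibrium: (A, X), (B, X)

Work:
Best responses:
  P1 vs X: payoffs [5, 5] → best response A/B (payoff 5)
  P1 vs Y: payoffs [0, 4] → best response B (payoff 4)
  P2 vs A: payoffs [3, 2] → best response X (payoff 3)
  P2 vs B: payoffs [5, 3] → best response X (payoff 5)
Mutual best responses: (A,X), (B,X) → Nash equilibria.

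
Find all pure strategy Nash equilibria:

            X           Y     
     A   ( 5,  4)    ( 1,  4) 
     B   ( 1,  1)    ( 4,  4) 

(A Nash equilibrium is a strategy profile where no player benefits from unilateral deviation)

Nash equilibrium: (A, X), (B, Y)

Work:
Best responses:
  P1 vs X: payoffs [5, 1] → best response A (payoff 5)
  P1 vs Y: payoffs [1, 4] → best response B (payoff 4)
  P2 vs A: payoffs [4, 4] → best response X/Y (payoff 4)
  P2 vs B: payoffs [1, 4] → best response Y (payoff 4)
Mutual best responses: (A,X), (B,Y) → Nash equilibria.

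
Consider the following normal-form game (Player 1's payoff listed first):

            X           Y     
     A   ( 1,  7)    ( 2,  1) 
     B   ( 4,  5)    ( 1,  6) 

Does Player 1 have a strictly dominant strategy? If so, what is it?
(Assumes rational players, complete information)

No strictly dominant strategy exists for Player 1

Work:
A strategy strictly dominates another if it gives a strictly higher payoff against every opponent action. Compare each pair of P1's strategies column-by-column:
  A vs B: [1 vs 4, 2 vs 1] → A does not strictly dominate B (column X: 1 ≤ 4)
  B vs A: [4 vs 1, 1 vs 2] → B does not strictly dominate A (column Y: 1 ≤ 2)
No single strategy strictly dominates all others → no strictly dominant strategy.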